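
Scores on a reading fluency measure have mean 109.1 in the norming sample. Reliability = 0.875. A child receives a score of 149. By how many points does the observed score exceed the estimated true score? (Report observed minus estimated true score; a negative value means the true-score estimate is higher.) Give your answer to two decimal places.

4.99

T̂ = 0.875(149) + 0.125(109.1) = 130.375 + 13.6375 = 144.0125 → 144.012
X − T̂ = 149 − 144.012 = 4.988 → 4.99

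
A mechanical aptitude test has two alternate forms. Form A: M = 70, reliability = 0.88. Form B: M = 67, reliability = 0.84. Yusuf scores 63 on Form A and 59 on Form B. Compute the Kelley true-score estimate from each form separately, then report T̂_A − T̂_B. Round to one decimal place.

3.6

T̂_A = 0.88(63) + 0.12(70) = 63.840
T̂_B = 0.84(59) + 0.16(67) = 60.280
T̂_A − T̂_B = 3.560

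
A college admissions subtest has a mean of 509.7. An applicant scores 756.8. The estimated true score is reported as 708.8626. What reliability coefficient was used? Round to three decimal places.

T̂ = ρX + (1 − ρ)μ  ⇒  T̂ − μ = ρ(X − μ)
ρ = (T̂ − μ)/(X − μ) = (708.8626 − 509.7) / (756.8 − 509.7) = 199.1626 / 247.1 = 0.80600

0.806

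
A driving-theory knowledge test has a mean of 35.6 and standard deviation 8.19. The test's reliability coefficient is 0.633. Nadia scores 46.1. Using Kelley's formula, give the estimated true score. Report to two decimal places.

T̂ = 0.633(46.1) + 0.367(35.6) = 29.1813 + 13.0652 = 42.246 → 42.25

42.25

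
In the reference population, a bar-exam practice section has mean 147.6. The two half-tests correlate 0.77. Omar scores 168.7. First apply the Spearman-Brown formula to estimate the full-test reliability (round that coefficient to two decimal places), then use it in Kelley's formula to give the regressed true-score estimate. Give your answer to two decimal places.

Spearman-Brown: ρ = 2r/(1 + r) = 2(0.77)/(1 + 0.77) = 1.540/1.77 = 0.8701 → 0.87
T̂ = ρX + (1 − ρ)μ
  = 0.87 × 168.7 + 0.13 × 147.6
  = 146.769 + 19.188
  = 165.957
  ≈ 165.96

165.96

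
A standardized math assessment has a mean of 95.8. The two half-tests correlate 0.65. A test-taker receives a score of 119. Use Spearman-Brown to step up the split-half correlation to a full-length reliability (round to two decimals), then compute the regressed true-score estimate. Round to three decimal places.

Spearman-Brown: ρ = 2r/(1 + r) = 2(0.65)/(1 + 0.65) = 1.300/1.65 = 0.7879 → 0.79
T̂ = 0.79(119) + 0.21(95.8) = 94.01 + 20.118 = 114.1280 → 114.128

114.128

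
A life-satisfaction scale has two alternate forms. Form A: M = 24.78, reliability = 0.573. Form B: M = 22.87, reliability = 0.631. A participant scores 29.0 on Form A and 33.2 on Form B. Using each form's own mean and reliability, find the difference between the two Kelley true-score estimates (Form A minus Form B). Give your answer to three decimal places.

T̂_A = 0.573(29.0) + 0.427(24.78) = 27.19806
T̂_B = 0.631(33.2) + 0.369(22.87) = 29.38823
T̂_A − T̂_B = -2.19017

-2.190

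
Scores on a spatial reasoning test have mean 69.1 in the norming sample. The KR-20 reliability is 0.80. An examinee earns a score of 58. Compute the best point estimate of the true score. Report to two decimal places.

60.22

T̂ = 0.80(58) + 0.20(69.1) = 46.40 + 13.820 = 60.220 → 60.22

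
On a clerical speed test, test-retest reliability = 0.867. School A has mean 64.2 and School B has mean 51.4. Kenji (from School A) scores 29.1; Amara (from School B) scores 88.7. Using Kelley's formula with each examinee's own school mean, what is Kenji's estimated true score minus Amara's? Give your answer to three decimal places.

T̂_Kenji = 0.867(29.1) + 0.133(64.2) = 33.76830
T̂_Amara = 0.867(88.7) + 0.133(51.4) = 83.73910
Difference = 33.76830 − 83.73910 = -49.97080

-49.971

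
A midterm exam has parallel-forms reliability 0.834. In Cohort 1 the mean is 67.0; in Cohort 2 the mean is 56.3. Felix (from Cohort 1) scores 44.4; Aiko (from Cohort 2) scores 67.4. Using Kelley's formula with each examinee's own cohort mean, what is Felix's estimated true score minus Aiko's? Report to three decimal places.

T̂_Felix = 0.834(44.4) + 0.166(67.0) = 48.15160
T̂_Aiko = 0.834(67.4) + 0.166(56.3) = 65.55740
Difference = 48.15160 − 65.55740 = -17.40580

-17.406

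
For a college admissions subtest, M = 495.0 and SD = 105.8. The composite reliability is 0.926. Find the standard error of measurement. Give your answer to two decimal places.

28.78

SEM = SD · √(1 − ρ) = 105.8 × √0.074 = 105.8 × 0.2720 = 28.781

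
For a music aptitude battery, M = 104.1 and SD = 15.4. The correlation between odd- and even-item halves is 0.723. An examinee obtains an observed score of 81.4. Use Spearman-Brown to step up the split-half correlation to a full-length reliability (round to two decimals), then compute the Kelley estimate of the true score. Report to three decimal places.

Spearman-Brown: ρ = 2r/(1 + r) = 2(0.723)/(1 + 0.723) = 1.4460/1.723 = 0.8392 → 0.84
Regress the observed score toward the mean by the unreliability: T̂ = 0.84·81.4 + 0.16·104.1 = 68.376 + 16.656 = 85.0320.

85.032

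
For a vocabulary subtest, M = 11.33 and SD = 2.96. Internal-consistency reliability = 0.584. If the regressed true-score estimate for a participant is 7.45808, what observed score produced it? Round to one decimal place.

T̂ = ρX + (1 − ρ)μ  ⇒  X = (T̂ − (1 − ρ)μ) / ρ
X = (7.45808 − 0.416 × 11.33) / 0.584 = (7.45808 − 4.71328) / 0.584 = 2.74480 / 0.584 = 4.700

4.7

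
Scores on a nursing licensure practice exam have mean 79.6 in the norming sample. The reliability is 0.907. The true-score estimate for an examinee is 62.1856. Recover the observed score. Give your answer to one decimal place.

T̂ = ρX + (1 − ρ)μ  ⇒  X = (T̂ − (1 − ρ)μ) / ρ
X = (62.1856 − 0.093 × 79.6) / 0.907 = (62.1856 − 7.4028) / 0.907 = 54.7828 / 0.907 = 60.400

60.4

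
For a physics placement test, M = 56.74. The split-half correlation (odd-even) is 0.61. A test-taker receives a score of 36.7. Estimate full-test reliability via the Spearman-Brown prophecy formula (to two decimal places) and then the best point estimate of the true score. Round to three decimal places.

Spearman-Brown: ρ = 2r/(1 + r) = 2(0.61)/(1 + 0.61) = 1.220/1.61 = 0.7578 → 0.76
T̂ = 0.76(36.7) + 0.24(56.74) = 27.892 + 13.6176 = 41.5096 → 41.510

41.510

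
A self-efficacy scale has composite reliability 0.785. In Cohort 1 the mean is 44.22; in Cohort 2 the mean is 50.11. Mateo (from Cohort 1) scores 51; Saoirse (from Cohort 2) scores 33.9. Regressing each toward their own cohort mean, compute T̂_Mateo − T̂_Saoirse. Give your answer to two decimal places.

T̂_Mateo = 0.785(51) + 0.215(44.22) = 49.5423
T̂_Saoirse = 0.785(33.9) + 0.215(50.11) = 37.3851
Difference = 49.5423 − 37.3851 = 12.1572

12.16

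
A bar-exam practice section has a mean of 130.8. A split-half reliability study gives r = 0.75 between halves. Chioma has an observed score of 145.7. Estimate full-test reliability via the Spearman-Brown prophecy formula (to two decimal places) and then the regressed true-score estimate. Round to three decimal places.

143.614

Spearman-Brown: ρ = 2r/(1 + r) = 2(0.75)/(1 + 0.75) = 1.500/1.75 = 0.8571 → 0.86
T̂ = ρX + (1 − ρ)μ
  = 0.86 × 145.7 + 0.14 × 130.8
  = 125.302 + 18.312
  = 143.6140
  ≈ 143.614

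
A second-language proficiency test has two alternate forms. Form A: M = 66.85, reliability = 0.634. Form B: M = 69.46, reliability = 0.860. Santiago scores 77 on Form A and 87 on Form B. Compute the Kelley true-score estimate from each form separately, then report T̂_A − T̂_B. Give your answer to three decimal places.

-11.259

T̂_A = 0.634(77) + 0.366(66.85) = 73.28510
T̂_B = 0.860(87) + 0.140(69.46) = 84.54440
T̂_A − T̂_B = -11.25930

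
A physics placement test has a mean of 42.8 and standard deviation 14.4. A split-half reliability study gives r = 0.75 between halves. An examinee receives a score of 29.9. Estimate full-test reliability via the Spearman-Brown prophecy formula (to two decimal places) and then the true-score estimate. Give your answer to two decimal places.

Spearman-Brown: ρ = 2r/(1 + r) = 2(0.75)/(1 + 0.75) = 1.500/1.75 = 0.8571 → 0.86
T̂ = 0.86(29.9) + 0.14(42.8) = 25.714 + 5.992 = 31.706 → 31.71

31.71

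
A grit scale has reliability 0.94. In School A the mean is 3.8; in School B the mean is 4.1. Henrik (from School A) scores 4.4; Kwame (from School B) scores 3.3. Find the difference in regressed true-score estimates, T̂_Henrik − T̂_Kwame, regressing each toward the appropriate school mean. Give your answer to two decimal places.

T̂_Henrik = 0.94(4.4) + 0.06(3.8) = 4.3640
T̂_Kwame = 0.94(3.3) + 0.06(4.1) = 3.3480
Difference = 4.3640 − 3.3480 = 1.0160

1.02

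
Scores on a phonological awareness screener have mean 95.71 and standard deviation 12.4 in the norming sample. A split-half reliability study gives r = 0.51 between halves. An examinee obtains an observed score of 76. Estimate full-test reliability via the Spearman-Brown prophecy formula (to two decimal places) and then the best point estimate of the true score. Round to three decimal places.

82.307

Spearman-Brown: ρ = 2r/(1 + r) = 2(0.51)/(1 + 0.51) = 1.020/1.51 = 0.6755 → 0.68
T̂ = 0.68(76) + 0.32(95.71) = 51.68 + 30.6272 = 82.3072 → 82.307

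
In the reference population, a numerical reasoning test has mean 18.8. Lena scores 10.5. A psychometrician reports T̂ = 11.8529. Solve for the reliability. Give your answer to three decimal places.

0.837

T̂ = ρX + (1 − ρ)μ  ⇒  T̂ − μ = ρ(X − μ)
ρ = (T̂ − μ)/(X − μ) = (11.8529 − 18.8) / (10.5 − 18.8) = -6.9471 / -8.3 = 0.83700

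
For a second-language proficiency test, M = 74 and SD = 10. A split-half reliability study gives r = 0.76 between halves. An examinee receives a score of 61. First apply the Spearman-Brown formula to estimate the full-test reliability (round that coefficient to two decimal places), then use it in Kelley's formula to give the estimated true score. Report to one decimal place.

Spearman-Brown: ρ = 2r/(1 + r) = 2(0.76)/(1 + 0.76) = 1.520/1.76 = 0.8636 → 0.86
Regress the observed score toward the mean by the unreliability: T̂ = 0.86·61 + 0.14·74 = 52.46 + 10.36 = 62.82.

62.8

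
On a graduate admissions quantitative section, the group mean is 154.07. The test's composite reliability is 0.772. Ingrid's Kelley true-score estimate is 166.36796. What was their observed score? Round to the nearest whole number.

T̂ = ρX + (1 − ρ)μ  ⇒  X = (T̂ − (1 − ρ)μ) / ρ
X = (166.36796 − 0.228 × 154.07) / 0.772 = (166.36796 − 35.12796) / 0.772 = 131.24000 / 0.772 = 170.00

170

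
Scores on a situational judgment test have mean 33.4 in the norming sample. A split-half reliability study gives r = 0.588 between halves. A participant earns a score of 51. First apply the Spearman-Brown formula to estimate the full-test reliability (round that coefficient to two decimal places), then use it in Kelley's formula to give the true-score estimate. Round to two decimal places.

46.42

Spearman-Brown: ρ = 2r/(1 + r) = 2(0.588)/(1 + 0.588) = 1.1760/1.588 = 0.7406 → 0.74
T̂ = ρX + (1 − ρ)μ
  = 0.74 × 51 + 0.26 × 33.4
  = 37.74 + 8.684
  = 46.424
  ≈ 46.42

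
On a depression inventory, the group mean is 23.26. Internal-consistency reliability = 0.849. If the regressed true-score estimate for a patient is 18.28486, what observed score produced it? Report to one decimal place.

T̂ = ρX + (1 − ρ)μ  ⇒  X = (T̂ − (1 − ρ)μ) / ρ
X = (18.28486 − 0.151 × 23.26) / 0.849 = (18.28486 − 3.51226) / 0.849 = 14.77260 / 0.849 = 17.400

17.4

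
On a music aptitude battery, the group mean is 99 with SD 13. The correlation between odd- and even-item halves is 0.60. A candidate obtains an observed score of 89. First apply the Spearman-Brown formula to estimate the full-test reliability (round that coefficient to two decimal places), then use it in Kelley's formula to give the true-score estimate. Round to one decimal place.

91.5

Spearman-Brown: ρ = 2r/(1 + r) = 2(0.60)/(1 + 0.60) = 1.200/1.60 = 0.7500 → 0.75
T̂ = ρX + (1 − ρ)μ
  = 0.75 × 89 + 0.25 × 99
  = 66.75 + 24.75
  = 91.50
  ≈ 91.5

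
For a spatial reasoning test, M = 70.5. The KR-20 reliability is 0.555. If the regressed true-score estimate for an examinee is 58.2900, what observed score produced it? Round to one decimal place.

48.5

T̂ = ρX + (1 − ρ)μ  ⇒  X = (T̂ − (1 − ρ)μ) / ρ
X = (58.2900 − 0.445 × 70.5) / 0.555 = (58.2900 − 31.3725) / 0.555 = 26.9175 / 0.555 = 48.500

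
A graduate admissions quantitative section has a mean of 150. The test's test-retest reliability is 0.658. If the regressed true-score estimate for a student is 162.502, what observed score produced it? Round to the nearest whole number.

T̂ = ρX + (1 − ρ)μ  ⇒  X = (T̂ − (1 − ρ)μ) / ρ
X = (162.502 − 0.342 × 150) / 0.658 = (162.502 − 51.300) / 0.658 = 111.202 / 0.658 = 169.00

169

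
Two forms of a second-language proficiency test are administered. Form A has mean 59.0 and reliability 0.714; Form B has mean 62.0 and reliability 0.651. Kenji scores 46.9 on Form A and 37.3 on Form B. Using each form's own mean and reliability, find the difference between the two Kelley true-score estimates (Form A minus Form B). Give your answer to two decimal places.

4.44

T̂_A = 0.714(46.9) + 0.286(59.0) = 50.3606
T̂_B = 0.651(37.3) + 0.349(62.0) = 45.9203
T̂_A − T̂_B = 4.4403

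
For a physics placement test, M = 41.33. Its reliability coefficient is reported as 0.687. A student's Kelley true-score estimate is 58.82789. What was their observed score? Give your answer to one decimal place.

T̂ = ρX + (1 − ρ)μ  ⇒  X = (T̂ − (1 − ρ)μ) / ρ
X = (58.82789 − 0.313 × 41.33) / 0.687 = (58.82789 − 12.93629) / 0.687 = 45.89160 / 0.687 = 66.800

66.8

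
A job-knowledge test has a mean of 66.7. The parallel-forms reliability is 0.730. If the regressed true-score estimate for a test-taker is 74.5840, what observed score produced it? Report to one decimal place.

77.5

T̂ = ρX + (1 − ρ)μ  ⇒  X = (T̂ − (1 − ρ)μ) / ρ
X = (74.5840 − 0.270 × 66.7) / 0.730 = (74.5840 − 18.0090) / 0.730 = 56.5750 / 0.730 = 77.500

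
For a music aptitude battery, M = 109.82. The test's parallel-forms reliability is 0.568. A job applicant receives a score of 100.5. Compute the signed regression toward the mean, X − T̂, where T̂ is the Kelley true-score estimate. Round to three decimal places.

-4.026

T̂ = ρX + (1 − ρ)μ
  = 0.568 × 100.5 + 0.432 × 109.82
  = 57.0840 + 47.44224
  = 104.52624
  ≈ 104.5262
X − T̂ = 100.5 − 104.5262 = -4.0262 → -4.026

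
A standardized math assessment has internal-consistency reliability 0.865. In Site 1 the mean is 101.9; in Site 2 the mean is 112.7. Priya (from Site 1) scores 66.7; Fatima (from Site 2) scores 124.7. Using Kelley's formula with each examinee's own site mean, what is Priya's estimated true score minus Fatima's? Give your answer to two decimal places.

-51.63

T̂_Priya = 0.865(66.7) + 0.135(101.9) = 71.4520
T̂_Fatima = 0.865(124.7) + 0.135(112.7) = 123.0800
Difference = 71.4520 − 123.0800 = -51.6280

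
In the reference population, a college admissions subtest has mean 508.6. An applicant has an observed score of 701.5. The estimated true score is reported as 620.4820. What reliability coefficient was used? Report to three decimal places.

T̂ = ρX + (1 − ρ)μ  ⇒  T̂ − μ = ρ(X − μ)
ρ = (T̂ − μ)/(X − μ) = (620.4820 − 508.6) / (701.5 − 508.6) = 111.8820 / 192.9 = 0.58000

0.580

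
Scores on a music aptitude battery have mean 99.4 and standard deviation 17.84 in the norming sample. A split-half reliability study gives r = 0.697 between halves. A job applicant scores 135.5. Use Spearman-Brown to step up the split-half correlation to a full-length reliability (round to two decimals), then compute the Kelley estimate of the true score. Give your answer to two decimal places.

129.00

Spearman-Brown: ρ = 2r/(1 + r) = 2(0.697)/(1 + 0.697) = 1.3940/1.697 = 0.8214 → 0.82
Weight the observed score by reliability and the mean by (1 − reliability): T̂ = 0.82·135.5 + 0.18·99.4 = 111.110 + 17.892 = 129.002.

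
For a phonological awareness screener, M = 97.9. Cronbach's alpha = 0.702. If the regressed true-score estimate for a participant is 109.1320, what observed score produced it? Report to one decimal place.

113.9

T̂ = ρX + (1 − ρ)μ  ⇒  X = (T̂ − (1 − ρ)μ) / ρ
X = (109.1320 − 0.298 × 97.9) / 0.702 = (109.1320 − 29.1742) / 0.702 = 79.9578 / 0.702 = 113.900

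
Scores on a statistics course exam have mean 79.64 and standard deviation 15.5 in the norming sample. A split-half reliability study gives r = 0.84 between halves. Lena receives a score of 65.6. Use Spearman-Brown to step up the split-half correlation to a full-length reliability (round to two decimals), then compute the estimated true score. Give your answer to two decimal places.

66.86

Spearman-Brown: ρ = 2r/(1 + r) = 2(0.84)/(1 + 0.84) = 1.680/1.84 = 0.9130 → 0.91
T̂ = 0.91(65.6) + 0.09(79.64) = 59.696 + 7.1676 = 66.864 → 66.86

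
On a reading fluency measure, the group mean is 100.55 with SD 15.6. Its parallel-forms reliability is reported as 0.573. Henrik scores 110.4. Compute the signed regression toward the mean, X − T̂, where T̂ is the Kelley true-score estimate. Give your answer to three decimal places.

4.206

T̂ = ρX + (1 − ρ)μ
  = 0.573 × 110.4 + 0.427 × 100.55
  = 63.2592 + 42.93485
  = 106.19405
  ≈ 106.1941
X − T̂ = 110.4 − 106.1941 = 4.2060 → 4.206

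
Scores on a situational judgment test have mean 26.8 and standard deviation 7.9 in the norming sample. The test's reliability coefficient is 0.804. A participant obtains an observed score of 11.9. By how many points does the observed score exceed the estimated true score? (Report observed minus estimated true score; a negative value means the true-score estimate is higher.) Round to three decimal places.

T̂ = 0.804(11.9) + 0.196(26.8) = 9.5676 + 5.2528 = 14.82040 → 14.8204
X − T̂ = 11.9 − 14.8204 = -2.9204 → -2.920

-2.920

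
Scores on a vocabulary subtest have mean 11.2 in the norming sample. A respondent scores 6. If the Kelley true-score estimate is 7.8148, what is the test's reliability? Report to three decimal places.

0.651

T̂ = ρX + (1 − ρ)μ  ⇒  T̂ − μ = ρ(X − μ)
ρ = (T̂ − μ)/(X − μ) = (7.8148 − 11.2) / (6 − 11.2) = -3.3852 / -5.2 = 0.65100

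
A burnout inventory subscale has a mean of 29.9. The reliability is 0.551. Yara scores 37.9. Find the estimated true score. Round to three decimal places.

34.308

Kelley's formula gives T̂ = 0.551·37.9 + 0.449·29.9 = 20.8829 + 13.4251 = 34.3080.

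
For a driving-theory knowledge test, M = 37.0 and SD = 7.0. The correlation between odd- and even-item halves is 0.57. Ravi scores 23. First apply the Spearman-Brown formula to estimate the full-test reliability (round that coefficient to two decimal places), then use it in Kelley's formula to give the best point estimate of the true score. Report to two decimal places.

Spearman-Brown: ρ = 2r/(1 + r) = 2(0.57)/(1 + 0.57) = 1.140/1.57 = 0.7261 → 0.73
T̂ = ρX + (1 − ρ)μ
  = 0.73 × 23 + 0.27 × 37.0
  = 16.79 + 9.990
  = 26.780
  ≈ 26.78

26.78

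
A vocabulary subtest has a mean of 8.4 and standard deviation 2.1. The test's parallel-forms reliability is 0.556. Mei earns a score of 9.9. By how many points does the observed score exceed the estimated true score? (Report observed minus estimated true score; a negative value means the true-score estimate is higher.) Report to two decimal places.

0.67

Weight the observed score by reliability and the mean by (1 − reliability): T̂ = 0.556·9.9 + 0.444·8.4 = 5.5044 + 3.7296 = 9.2340.
X − T̂ = 9.9 − 9.234 = 0.666 → 0.67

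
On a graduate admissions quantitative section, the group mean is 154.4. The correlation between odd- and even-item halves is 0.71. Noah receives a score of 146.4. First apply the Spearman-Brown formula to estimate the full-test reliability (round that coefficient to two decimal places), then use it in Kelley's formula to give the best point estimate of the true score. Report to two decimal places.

Spearman-Brown: ρ = 2r/(1 + r) = 2(0.71)/(1 + 0.71) = 1.420/1.71 = 0.8304 → 0.83
Regress the observed score toward the mean by the unreliability: T̂ = 0.83·146.4 + 0.17·154.4 = 121.512 + 26.248 = 147.760.

147.76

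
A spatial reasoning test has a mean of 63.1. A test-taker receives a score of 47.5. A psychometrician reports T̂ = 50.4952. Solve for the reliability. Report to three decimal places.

T̂ = ρX + (1 − ρ)μ  ⇒  T̂ − μ = ρ(X − μ)
ρ = (T̂ − μ)/(X − μ) = (50.4952 − 63.1) / (47.5 − 63.1) = -12.6048 / -15.6 = 0.80800

0.808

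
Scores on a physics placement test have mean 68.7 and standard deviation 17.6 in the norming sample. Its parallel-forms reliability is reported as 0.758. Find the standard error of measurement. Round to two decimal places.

SEM = SD · √(1 − ρ) = 17.6 × √0.242 = 17.6 × 0.4919 = 8.658

8.66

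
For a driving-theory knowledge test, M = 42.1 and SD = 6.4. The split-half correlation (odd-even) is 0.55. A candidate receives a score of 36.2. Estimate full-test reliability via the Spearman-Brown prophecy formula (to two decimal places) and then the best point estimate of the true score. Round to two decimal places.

37.91

Spearman-Brown: ρ = 2r/(1 + r) = 2(0.55)/(1 + 0.55) = 1.100/1.55 = 0.7097 → 0.71
Kelley's formula gives T̂ = 0.71·36.2 + 0.29·42.1 = 25.702 + 12.209 = 37.911.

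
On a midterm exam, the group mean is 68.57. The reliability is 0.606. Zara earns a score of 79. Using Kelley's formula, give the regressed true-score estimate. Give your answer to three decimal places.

T̂ = 0.606(79) + 0.394(68.57) = 47.874 + 27.01658 = 74.8906 → 74.891

74.891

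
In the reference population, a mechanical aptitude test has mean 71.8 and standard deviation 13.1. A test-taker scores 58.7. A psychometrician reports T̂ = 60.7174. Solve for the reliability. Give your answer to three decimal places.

T̂ = ρX + (1 − ρ)μ  ⇒  T̂ − μ = ρ(X − μ)
ρ = (T̂ − μ)/(X − μ) = (60.7174 − 71.8) / (58.7 − 71.8) = -11.0826 / -13.1 = 0.84600

0.846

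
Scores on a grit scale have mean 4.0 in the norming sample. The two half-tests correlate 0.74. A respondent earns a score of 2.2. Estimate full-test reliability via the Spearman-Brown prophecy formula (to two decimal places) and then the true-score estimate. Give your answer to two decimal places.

2.47

Spearman-Brown: ρ = 2r/(1 + r) = 2(0.74)/(1 + 0.74) = 1.480/1.74 = 0.8506 → 0.85
T̂ = 0.85(2.2) + 0.15(4.0) = 1.870 + 0.600 = 2.470 → 2.47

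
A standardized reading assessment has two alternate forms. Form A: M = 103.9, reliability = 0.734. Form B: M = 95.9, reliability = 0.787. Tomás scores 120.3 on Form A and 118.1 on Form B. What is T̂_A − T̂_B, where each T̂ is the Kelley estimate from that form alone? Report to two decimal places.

T̂_A = 0.734(120.3) + 0.266(103.9) = 115.9376
T̂_B = 0.787(118.1) + 0.213(95.9) = 113.3714
T̂_A − T̂_B = 2.5662

2.57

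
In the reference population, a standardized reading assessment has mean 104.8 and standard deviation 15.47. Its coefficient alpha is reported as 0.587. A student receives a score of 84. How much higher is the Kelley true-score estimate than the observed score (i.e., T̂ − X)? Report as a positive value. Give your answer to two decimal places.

T̂ = 0.587(84) + 0.413(104.8) = 49.308 + 43.2824 = 92.5904 → 92.590
T̂ − X = 92.590 − 84 = 8.590 → 8.59

8.59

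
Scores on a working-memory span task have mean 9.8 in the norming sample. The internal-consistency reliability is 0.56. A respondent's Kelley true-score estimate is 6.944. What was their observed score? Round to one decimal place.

T̂ = ρX + (1 − ρ)μ  ⇒  X = (T̂ − (1 − ρ)μ) / ρ
X = (6.944 − 0.44 × 9.8) / 0.56 = (6.944 − 4.312) / 0.56 = 2.632 / 0.56 = 4.700

4.7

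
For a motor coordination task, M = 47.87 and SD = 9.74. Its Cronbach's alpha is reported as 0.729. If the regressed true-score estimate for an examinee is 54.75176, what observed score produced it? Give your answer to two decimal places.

T̂ = ρX + (1 − ρ)μ  ⇒  X = (T̂ − (1 − ρ)μ) / ρ
X = (54.75176 − 0.271 × 47.87) / 0.729 = (54.75176 − 12.97277) / 0.729 = 41.77899 / 0.729 = 57.3100

57.31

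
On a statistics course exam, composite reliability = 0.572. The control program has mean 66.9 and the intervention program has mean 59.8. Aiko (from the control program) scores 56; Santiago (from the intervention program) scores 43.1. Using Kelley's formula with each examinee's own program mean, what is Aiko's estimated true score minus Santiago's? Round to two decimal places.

T̂_Aiko = 0.572(56) + 0.428(66.9) = 60.6652
T̂_Santiago = 0.572(43.1) + 0.428(59.8) = 50.2476
Difference = 60.6652 − 50.2476 = 10.4176

10.42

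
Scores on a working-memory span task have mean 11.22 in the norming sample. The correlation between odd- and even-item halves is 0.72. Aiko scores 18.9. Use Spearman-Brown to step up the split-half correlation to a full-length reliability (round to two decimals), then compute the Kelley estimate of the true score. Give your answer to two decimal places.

Spearman-Brown: ρ = 2r/(1 + r) = 2(0.72)/(1 + 0.72) = 1.440/1.72 = 0.8372 → 0.84
Kelley's formula gives T̂ = 0.84·18.9 + 0.16·11.22 = 15.876 + 1.7952 = 17.671.

17.67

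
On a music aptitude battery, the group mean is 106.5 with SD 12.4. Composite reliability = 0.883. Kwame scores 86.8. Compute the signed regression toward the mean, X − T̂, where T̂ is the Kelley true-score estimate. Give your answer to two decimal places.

-2.30

T̂ = ρX + (1 − ρ)μ
  = 0.883 × 86.8 + 0.117 × 106.5
  = 76.6444 + 12.4605
  = 89.1049
  ≈ 89.105
X − T̂ = 86.8 − 89.105 = -2.305 → -2.30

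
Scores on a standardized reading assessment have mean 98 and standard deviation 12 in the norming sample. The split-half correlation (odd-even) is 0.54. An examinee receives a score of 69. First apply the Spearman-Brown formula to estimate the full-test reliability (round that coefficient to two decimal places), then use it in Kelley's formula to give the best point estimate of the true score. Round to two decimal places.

77.70

Spearman-Brown: ρ = 2r/(1 + r) = 2(0.54)/(1 + 0.54) = 1.080/1.54 = 0.7013 → 0.70
T̂ = 0.70(69) + 0.30(98) = 48.30 + 29.40 = 77.700 → 77.70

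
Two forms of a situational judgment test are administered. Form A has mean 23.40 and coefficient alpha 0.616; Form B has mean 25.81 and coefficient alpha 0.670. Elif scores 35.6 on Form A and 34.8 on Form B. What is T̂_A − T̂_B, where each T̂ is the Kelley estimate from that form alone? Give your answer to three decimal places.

-0.918

T̂_A = 0.616(35.6) + 0.384(23.40) = 30.91520
T̂_B = 0.670(34.8) + 0.330(25.81) = 31.83330
T̂_A − T̂_B = -0.91810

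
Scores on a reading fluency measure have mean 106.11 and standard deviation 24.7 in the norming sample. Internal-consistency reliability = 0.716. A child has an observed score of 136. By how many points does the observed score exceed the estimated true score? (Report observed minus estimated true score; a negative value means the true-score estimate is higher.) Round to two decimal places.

8.49

T̂ = ρX + (1 − ρ)μ
  = 0.716 × 136 + 0.284 × 106.11
  = 97.376 + 30.13524
  = 127.5112
  ≈ 127.511
X − T̂ = 136 − 127.511 = 8.489 → 8.49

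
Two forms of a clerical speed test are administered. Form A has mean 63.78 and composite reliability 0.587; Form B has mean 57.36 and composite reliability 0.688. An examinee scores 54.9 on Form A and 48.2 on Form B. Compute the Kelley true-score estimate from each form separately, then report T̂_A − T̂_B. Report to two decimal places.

T̂_A = 0.587(54.9) + 0.413(63.78) = 58.5674
T̂_B = 0.688(48.2) + 0.312(57.36) = 51.0579
T̂_A − T̂_B = 7.5095

7.51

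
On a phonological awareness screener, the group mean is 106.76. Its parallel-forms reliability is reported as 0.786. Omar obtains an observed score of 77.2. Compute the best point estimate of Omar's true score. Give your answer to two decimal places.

83.53

T̂ = 0.786(77.2) + 0.214(106.76) = 60.6792 + 22.84664 = 83.526 → 83.53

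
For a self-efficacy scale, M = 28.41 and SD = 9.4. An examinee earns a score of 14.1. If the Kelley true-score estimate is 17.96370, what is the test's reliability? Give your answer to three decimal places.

T̂ = ρX + (1 − ρ)μ  ⇒  T̂ − μ = ρ(X − μ)
ρ = (T̂ − μ)/(X − μ) = (17.96370 − 28.41) / (14.1 − 28.41) = -10.44630 / -14.31 = 0.73000

0.730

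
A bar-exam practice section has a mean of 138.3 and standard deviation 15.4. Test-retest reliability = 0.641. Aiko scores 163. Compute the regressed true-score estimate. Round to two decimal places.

Kelley's formula gives T̂ = 0.641·163 + 0.359·138.3 = 104.483 + 49.6497 = 154.133.

154.13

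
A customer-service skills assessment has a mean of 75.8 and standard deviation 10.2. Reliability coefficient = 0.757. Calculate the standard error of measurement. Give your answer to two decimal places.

5.03

SEM = SD · √(1 − ρ) = 10.2 × √0.243 = 10.2 × 0.4930 = 5.028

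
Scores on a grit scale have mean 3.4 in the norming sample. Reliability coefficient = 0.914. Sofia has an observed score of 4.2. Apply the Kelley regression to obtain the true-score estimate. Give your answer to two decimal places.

4.13

T̂ = ρX + (1 − ρ)μ
  = 0.914 × 4.2 + 0.086 × 3.4
  = 3.8388 + 0.2924
  = 4.131
  ≈ 4.13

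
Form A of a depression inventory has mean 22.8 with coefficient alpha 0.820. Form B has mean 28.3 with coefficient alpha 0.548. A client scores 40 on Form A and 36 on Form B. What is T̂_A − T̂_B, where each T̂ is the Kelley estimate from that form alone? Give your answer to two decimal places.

4.38

T̂_A = 0.820(40) + 0.180(22.8) = 36.9040
T̂_B = 0.548(36) + 0.452(28.3) = 32.5196
T̂_A − T̂_B = 4.3844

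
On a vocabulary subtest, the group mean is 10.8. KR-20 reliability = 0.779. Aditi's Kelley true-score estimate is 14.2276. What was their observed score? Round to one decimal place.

15.2

T̂ = ρX + (1 − ρ)μ  ⇒  X = (T̂ − (1 − ρ)μ) / ρ
X = (14.2276 − 0.221 × 10.8) / 0.779 = (14.2276 − 2.3868) / 0.779 = 11.8408 / 0.779 = 15.200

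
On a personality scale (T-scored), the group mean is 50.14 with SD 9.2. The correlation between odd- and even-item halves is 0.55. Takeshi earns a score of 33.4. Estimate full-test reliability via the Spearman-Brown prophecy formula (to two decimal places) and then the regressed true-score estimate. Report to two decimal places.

Spearman-Brown: ρ = 2r/(1 + r) = 2(0.55)/(1 + 0.55) = 1.100/1.55 = 0.7097 → 0.71
T̂ = ρX + (1 − ρ)μ
  = 0.71 × 33.4 + 0.29 × 50.14
  = 23.714 + 14.5406
  = 38.255
  ≈ 38.25

38.25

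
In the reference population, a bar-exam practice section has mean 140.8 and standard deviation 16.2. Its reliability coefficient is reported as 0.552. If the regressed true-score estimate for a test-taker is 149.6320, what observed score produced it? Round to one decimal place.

T̂ = ρX + (1 − ρ)μ  ⇒  X = (T̂ − (1 − ρ)μ) / ρ
X = (149.6320 − 0.448 × 140.8) / 0.552 = (149.6320 − 63.0784) / 0.552 = 86.5536 / 0.552 = 156.800

156.8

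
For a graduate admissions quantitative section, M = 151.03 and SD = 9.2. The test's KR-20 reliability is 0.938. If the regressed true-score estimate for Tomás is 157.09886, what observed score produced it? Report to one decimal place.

T̂ = ρX + (1 − ρ)μ  ⇒  X = (T̂ − (1 − ρ)μ) / ρ
X = (157.09886 − 0.062 × 151.03) / 0.938 = (157.09886 − 9.36386) / 0.938 = 147.73500 / 0.938 = 157.500

157.5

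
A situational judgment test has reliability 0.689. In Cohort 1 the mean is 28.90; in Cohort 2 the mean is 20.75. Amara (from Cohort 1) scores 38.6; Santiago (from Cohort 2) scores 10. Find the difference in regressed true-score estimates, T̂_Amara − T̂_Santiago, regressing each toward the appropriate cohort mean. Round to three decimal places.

T̂_Amara = 0.689(38.6) + 0.311(28.90) = 35.58330
T̂_Santiago = 0.689(10) + 0.311(20.75) = 13.34325
Difference = 35.58330 − 13.34325 = 22.24005

22.240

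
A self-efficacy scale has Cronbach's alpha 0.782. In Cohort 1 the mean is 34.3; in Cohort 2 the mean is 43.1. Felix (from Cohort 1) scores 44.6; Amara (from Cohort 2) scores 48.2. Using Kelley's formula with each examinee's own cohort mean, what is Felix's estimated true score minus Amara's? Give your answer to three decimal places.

-4.734

T̂_Felix = 0.782(44.6) + 0.218(34.3) = 42.35460
T̂_Amara = 0.782(48.2) + 0.218(43.1) = 47.08820
Difference = 42.35460 − 47.08820 = -4.73360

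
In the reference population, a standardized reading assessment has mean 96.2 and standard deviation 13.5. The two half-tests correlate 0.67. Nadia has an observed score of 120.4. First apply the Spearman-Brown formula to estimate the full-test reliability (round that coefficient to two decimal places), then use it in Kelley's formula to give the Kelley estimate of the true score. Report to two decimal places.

Spearman-Brown: ρ = 2r/(1 + r) = 2(0.67)/(1 + 0.67) = 1.340/1.67 = 0.8024 → 0.80
T̂ = ρX + (1 − ρ)μ
  = 0.80 × 120.4 + 0.20 × 96.2
  = 96.320 + 19.240
  = 115.560
  ≈ 115.56

115.56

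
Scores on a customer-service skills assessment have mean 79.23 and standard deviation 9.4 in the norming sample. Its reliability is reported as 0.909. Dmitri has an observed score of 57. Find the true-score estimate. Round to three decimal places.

Kelley's formula gives T̂ = 0.909·57 + 0.091·79.23 = 51.813 + 7.20993 = 59.0229.

59.023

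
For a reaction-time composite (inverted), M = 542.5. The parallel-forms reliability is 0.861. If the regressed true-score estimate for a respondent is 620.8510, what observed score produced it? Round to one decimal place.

633.5

T̂ = ρX + (1 − ρ)μ  ⇒  X = (T̂ − (1 − ρ)μ) / ρ
X = (620.8510 − 0.139 × 542.5) / 0.861 = (620.8510 − 75.4075) / 0.861 = 545.4435 / 0.861 = 633.500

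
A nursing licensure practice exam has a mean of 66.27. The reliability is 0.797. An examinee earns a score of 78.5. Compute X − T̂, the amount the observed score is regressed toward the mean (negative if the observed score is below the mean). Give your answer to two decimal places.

2.48

Kelley's formula gives T̂ = 0.797·78.5 + 0.203·66.27 = 62.5645 + 13.45281 = 76.0173.
X − T̂ = 78.5 − 76.017 = 2.483 → 2.48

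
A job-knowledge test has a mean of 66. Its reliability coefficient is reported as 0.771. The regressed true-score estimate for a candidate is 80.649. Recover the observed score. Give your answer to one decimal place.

T̂ = ρX + (1 − ρ)μ  ⇒  X = (T̂ − (1 − ρ)μ) / ρ
X = (80.649 − 0.229 × 66) / 0.771 = (80.649 − 15.114) / 0.771 = 65.535 / 0.771 = 85.000

85.0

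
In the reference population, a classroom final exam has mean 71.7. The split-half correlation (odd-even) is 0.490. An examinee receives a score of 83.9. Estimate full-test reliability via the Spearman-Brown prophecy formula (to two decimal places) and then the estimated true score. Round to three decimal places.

Spearman-Brown: ρ = 2r/(1 + r) = 2(0.490)/(1 + 0.490) = 0.9800/1.490 = 0.6577 → 0.66
T̂ = ρX + (1 − ρ)μ
  = 0.66 × 83.9 + 0.34 × 71.7
  = 55.374 + 24.378
  = 79.7520
  ≈ 79.752

79.752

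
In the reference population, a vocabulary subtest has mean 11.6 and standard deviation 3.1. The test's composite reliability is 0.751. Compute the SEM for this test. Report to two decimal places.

SEM = SD · √(1 − ρ) = 3.1 × √0.249 = 3.1 × 0.4990 = 1.547

1.55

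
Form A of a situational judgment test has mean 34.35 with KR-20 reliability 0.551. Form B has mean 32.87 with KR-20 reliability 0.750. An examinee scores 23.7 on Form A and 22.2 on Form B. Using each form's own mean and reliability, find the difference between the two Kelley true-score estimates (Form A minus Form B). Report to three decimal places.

3.614

T̂_A = 0.551(23.7) + 0.449(34.35) = 28.48185
T̂_B = 0.750(22.2) + 0.250(32.87) = 24.86750
T̂_A − T̂_B = 3.61435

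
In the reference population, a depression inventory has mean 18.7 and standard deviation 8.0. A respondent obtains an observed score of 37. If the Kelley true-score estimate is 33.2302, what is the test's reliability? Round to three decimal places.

0.794

T̂ = ρX + (1 − ρ)μ  ⇒  T̂ − μ = ρ(X − μ)
ρ = (T̂ − μ)/(X − μ) = (33.2302 − 18.7) / (37 − 18.7) = 14.5302 / 18.3 = 0.79400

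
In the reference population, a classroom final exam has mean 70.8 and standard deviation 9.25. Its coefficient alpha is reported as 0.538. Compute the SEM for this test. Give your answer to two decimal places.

6.29

SEM = SD · √(1 − ρ) = 9.25 × √0.462 = 9.25 × 0.6797 = 6.287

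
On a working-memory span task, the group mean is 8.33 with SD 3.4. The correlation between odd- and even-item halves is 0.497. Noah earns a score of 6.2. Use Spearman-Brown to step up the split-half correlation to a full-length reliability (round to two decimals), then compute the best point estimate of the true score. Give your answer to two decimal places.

6.92

Spearman-Brown: ρ = 2r/(1 + r) = 2(0.497)/(1 + 0.497) = 0.9940/1.497 = 0.6640 → 0.66
T̂ = 0.66(6.2) + 0.34(8.33) = 4.092 + 2.8322 = 6.924 → 6.92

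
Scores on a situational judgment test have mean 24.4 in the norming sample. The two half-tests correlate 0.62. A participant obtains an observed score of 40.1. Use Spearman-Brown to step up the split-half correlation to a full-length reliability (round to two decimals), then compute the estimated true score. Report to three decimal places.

36.489

Spearman-Brown: ρ = 2r/(1 + r) = 2(0.62)/(1 + 0.62) = 1.240/1.62 = 0.7654 → 0.77
T̂ = ρX + (1 − ρ)μ
  = 0.77 × 40.1 + 0.23 × 24.4
  = 30.877 + 5.612
  = 36.4890
  ≈ 36.489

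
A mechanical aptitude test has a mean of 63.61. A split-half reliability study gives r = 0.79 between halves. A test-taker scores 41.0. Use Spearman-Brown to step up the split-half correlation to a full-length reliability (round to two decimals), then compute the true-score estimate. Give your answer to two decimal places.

43.71

Spearman-Brown: ρ = 2r/(1 + r) = 2(0.79)/(1 + 0.79) = 1.580/1.79 = 0.8827 → 0.88
T̂ = ρX + (1 − ρ)μ
  = 0.88 × 41.0 + 0.12 × 63.61
  = 36.080 + 7.6332
  = 43.713
  ≈ 43.71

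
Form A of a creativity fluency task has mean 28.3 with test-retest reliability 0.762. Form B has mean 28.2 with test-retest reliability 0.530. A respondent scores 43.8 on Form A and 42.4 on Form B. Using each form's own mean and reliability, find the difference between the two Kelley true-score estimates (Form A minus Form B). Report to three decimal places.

T̂_A = 0.762(43.8) + 0.238(28.3) = 40.11100
T̂_B = 0.530(42.4) + 0.470(28.2) = 35.72600
T̂_A − T̂_B = 4.38500

4.385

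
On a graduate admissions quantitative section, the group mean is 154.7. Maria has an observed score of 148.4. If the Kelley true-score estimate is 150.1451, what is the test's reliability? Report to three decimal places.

0.723

T̂ = ρX + (1 − ρ)μ  ⇒  T̂ − μ = ρ(X − μ)
ρ = (T̂ − μ)/(X − μ) = (150.1451 − 154.7) / (148.4 − 154.7) = -4.5549 / -6.3 = 0.72300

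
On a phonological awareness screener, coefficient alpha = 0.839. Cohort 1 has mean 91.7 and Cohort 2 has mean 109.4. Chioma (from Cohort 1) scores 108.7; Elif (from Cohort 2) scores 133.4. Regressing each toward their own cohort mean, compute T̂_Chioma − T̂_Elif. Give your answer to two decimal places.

-23.57

T̂_Chioma = 0.839(108.7) + 0.161(91.7) = 105.9630
T̂_Elif = 0.839(133.4) + 0.161(109.4) = 129.5360
Difference = 105.9630 − 129.5360 = -23.5730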